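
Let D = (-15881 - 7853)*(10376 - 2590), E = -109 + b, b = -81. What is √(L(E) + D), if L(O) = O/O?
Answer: 3*I*√20532547 ≈ 13594.0*I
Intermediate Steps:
E = -190 (E = -109 - 81 = -190)
L(O) = 1
D = -184792924 (D = -23734*7786 = -184792924)
√(L(E) + D) = √(1 - 184792924) = √(-184792923) = 3*I*√20532547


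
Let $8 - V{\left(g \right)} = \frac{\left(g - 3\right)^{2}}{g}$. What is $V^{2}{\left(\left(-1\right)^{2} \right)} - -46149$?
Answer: $46165$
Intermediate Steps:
$V{\left(g \right)} = 8 - \frac{\left(-3 + g\right)^{2}}{g}$ ($V{\left(g \right)} = 8 - \frac{\left(g - 3\right)^{2}}{g} = 8 - \frac{\left(-3 + g\right)^{2}}{g}$)
$V^{2}{\left(\left(-1\right)^{2} \right)} - -46149 = \left(8 - \frac{\left(-3 + \left(-1\right)^{2}\right)^{2}}{\left(-1\right)^{2}}\right)^{2} - -46149 = \left(8 - \frac{\left(-3 + 1\right)^{2}}{1}\right)^{2} + 46149 = \left(8 - 1 \left(-2\right)^{2}\right)^{2} + 46149 = \left(8 - 1 \cdot 4\right)^{2} + 46149 = \left(8 - 4\right)^{2} + 46149 = 4^{2} + 46149 = 16 + 46149 = 46165$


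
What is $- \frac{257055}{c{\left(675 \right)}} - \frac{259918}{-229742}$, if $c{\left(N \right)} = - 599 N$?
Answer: $\frac{5471589172}{3096347805} \approx 1.7671$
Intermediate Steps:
$- \frac{257055}{c{\left(675 \right)}} - \frac{259918}{-229742} = - \frac{257055}{\left(-599\right) 675} - \frac{259918}{-229742} = - \frac{257055}{-404325} - - \frac{129959}{114871} = \left(-257055\right) \left(- \frac{1}{404325}\right) + \frac{129959}{114871} = \frac{17137}{26955} + \frac{129959}{114871} = \frac{5471589172}{3096347805}$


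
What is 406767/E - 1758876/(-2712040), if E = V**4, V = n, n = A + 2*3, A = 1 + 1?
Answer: 138796591347/1388564480 ≈ 99.957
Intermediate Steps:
A = 2
n = 8 (n = 2 + 2*3 = 2 + 6 = 8)
V = 8
E = 4096 (E = 8**4 = 4096)
406767/E - 1758876/(-2712040) = 406767/4096 - 1758876/(-2712040) = 406767*(1/4096) - 1758876*(-1/2712040) = 406767/4096 + 439719/678010 = 138796591347/1388564480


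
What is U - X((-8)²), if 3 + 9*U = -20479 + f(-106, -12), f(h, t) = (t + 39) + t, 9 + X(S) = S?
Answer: -20962/9 ≈ -2329.1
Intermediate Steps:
X(S) = -9 + S
f(h, t) = 39 + 2*t (f(h, t) = (39 + t) + t = 39 + 2*t)
U = -20467/9 (U = -⅓ + (-20479 + (39 + 2*(-12)))/9 = -⅓ + (-20479 + (39 - 24))/9 = -⅓ + (-20479 + 15)/9 = -⅓ + (⅑)*(-20464) = -⅓ - 20464/9 = -20467/9 ≈ -2274.1)
U - X((-8)²) = -20467/9 - (-9 + (-8)²) = -20467/9 - (-9 + 64) = -20467/9 - 1*55 = -20467/9 - 55 = -20962/9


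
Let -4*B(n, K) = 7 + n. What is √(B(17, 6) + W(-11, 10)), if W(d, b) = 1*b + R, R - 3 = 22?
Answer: √29 ≈ 5.3852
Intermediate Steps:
R = 25 (R = 3 + 22 = 25)
W(d, b) = 25 + b (W(d, b) = 1*b + 25 = b + 25 = 25 + b)
B(n, K) = -7/4 - n/4 (B(n, K) = -(7 + n)/4 = -7/4 - n/4)
√(B(17, 6) + W(-11, 10)) = √((-7/4 - ¼*17) + (25 + 10)) = √((-7/4 - 17/4) + 35) = √(-6 + 35) = √29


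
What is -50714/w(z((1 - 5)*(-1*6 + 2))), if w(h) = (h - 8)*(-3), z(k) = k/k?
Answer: -50714/21 ≈ -2415.0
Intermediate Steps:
z(k) = 1
w(h) = 24 - 3*h (w(h) = (-8 + h)*(-3) = 24 - 3*h)
-50714/w(z((1 - 5)*(-1*6 + 2))) = -50714/(24 - 3*1) = -50714/(24 - 3) = -50714/21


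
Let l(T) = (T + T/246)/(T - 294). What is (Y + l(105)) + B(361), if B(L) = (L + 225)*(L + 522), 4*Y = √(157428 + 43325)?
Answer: 1145606497/2214 + 7*√4097/4 ≈ 5.1755e+5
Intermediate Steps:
Y = 7*√4097/4 (Y = √(157428 + 43325)/4 = √200753/4 = (7*√4097)/4 = 7*√4097/4 ≈ 112.01)
B(L) = (225 + L)*(522 + L)
l(T) = 247*T/(246*(-294 + T)) (l(T) = (T + T*(1/246))/(-294 + T) = (T + T/246)/(-294 + T) = (247*T/246)/(-294 + T) = 247*T/(246*(-294 + T)))
(Y + l(105)) + B(361) = (7*√4097/4 + (247/246)*105/(-294 + 105)) + (117450 + 361² + 747*361) = (7*√4097/4 + (247/246)*105/(-189)) + (117450 + 130321 + 269667) = (7*√4097/4 + (247/246)*105*(-1/189)) + 517438 = (7*√4097/4 - 1235/2214) + 517438 = (-1235/2214 + 7*√4097/4) + 517438 = 1145606497/2214 + 7*√4097/4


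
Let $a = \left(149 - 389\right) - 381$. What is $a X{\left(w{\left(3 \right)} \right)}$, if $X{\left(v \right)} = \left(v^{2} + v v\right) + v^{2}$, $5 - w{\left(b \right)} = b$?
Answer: $-7452$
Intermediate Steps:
$w{\left(b \right)} = 5 - b$
$X{\left(v \right)} = 3 v^{2}$ ($X{\left(v \right)} = \left(v^{2} + v^{2}\right) + v^{2} = 2 v^{2} + v^{2} = 3 v^{2}$)
$a = -621$ ($a = -240 - 381 = -621$)
$a X{\left(w{\left(3 \right)} \right)} = - 621 \cdot 3 \left(5 - 3\right)^{2} = - 621 \cdot 3 \cdot 2^{2} = - 621 \cdot 3 \cdot 4 = \left(-621\right) 12 = -7452$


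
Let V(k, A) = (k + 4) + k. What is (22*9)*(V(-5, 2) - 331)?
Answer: -66726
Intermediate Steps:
V(k, A) = 4 + 2*k (V(k, A) = (4 + k) + k = 4 + 2*k)
(22*9)*(V(-5, 2) - 331) = (22*9)*((4 + 2*(-5)) - 331) = 198*((4 - 10) - 331) = 198*(-6 - 331) = 198*(-337) = -66726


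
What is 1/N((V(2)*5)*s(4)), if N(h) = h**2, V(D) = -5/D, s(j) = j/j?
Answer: 4/625 ≈ 0.0064000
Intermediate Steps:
s(j) = 1
1/N((V(2)*5)*s(4)) = 1/(((-5/2*5)*1)**2) = 1/(((-5*1/2*5)*1)**2) = 1/((-5/2*5*1)**2) = 1/((-25/2*1)**2) = 1/((-25/2)**2) = 1/(625/4) = 4/625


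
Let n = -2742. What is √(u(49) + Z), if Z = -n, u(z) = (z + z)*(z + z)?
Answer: √12346 ≈ 111.11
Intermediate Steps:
u(z) = 4*z² (u(z) = (2*z)*(2*z) = 4*z²)
Z = 2742 (Z = -1*(-2742) = 2742)
√(u(49) + Z) = √(4*49² + 2742) = √(4*2401 + 2742) = √(9604 + 2742) = √12346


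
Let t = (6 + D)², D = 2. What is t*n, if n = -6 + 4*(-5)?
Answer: -1664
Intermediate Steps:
t = 64 (t = (6 + 2)² = 8² = 64)
n = -26 (n = -6 - 20 = -26)
t*n = 64*(-26) = -1664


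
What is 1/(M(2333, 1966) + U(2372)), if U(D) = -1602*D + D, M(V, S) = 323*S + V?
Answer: -1/3160221 ≈ -3.1643e-7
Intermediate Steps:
M(V, S) = V + 323*S
U(D) = -1601*D
1/(M(2333, 1966) + U(2372)) = 1/((2333 + 323*1966) - 1601*2372) = 1/((2333 + 635018) - 3797572) = 1/(637351 - 3797572) = 1/(-3160221) = -1/3160221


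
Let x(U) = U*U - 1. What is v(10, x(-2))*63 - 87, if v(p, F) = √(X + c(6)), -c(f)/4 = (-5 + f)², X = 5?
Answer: -24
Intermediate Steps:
x(U) = -1 + U² (x(U) = U² - 1 = -1 + U²)
c(f) = -4*(-5 + f)²
v(p, F) = 1 (v(p, F) = √(5 - 4*(-5 + 6)²) = √(5 - 4*1²) = √(5 - 4*1) = √(5 - 4) = √1 = 1)
v(10, x(-2))*63 - 87 = 1*63 - 87 = 63 - 87 = -24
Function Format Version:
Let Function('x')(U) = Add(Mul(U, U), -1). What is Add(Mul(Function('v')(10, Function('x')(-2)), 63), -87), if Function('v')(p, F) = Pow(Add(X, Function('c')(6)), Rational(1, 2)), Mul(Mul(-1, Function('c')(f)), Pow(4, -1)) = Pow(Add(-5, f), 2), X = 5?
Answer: -24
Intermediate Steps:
Function('x')(U) = Add(-1, Pow(U, 2)) (Function('x')(U) = Add(Pow(U, 2), -1) = Add(-1, Pow(U, 2)))
Function('c')(f) = Mul(-4, Pow(Add(-5, f), 2))
Function('v')(p, F) = 1 (Function('v')(p, F) = Pow(Add(5, Mul(-4, Pow(Add(-5, 6), 2))), Rational(1, 2)) = Pow(Add(5, Mul(-4, Pow(1, 2))), Rational(1, 2)) = Pow(Add(5, Mul(-4, 1)), Rational(1, 2)) = Pow(Add(5, -4), Rational(1, 2)) = Pow(1, Rational(1, 2)) = 1)
Add(Mul(Function('v')(10, Function('x')(-2)), 63), -87) = Add(Mul(1, 63), -87) = Add(63, -87) = -24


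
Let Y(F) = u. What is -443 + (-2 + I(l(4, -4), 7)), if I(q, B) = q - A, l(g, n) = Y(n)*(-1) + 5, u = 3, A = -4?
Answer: -439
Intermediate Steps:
Y(F) = 3
l(g, n) = 2 (l(g, n) = 3*(-1) + 5 = -3 + 5 = 2)
I(q, B) = 4 + q (I(q, B) = q - 1*(-4) = q + 4 = 4 + q)
-443 + (-2 + I(l(4, -4), 7)) = -443 + (-2 + (4 + 2)) = -443 + (-2 + 6) = -443 + 4 = -439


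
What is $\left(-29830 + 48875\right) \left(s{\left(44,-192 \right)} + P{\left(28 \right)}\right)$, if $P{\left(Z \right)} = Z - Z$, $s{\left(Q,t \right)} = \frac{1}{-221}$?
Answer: $- \frac{1465}{17} \approx -86.177$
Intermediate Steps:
$s{\left(Q,t \right)} = - \frac{1}{221}$
$P{\left(Z \right)} = 0$
$\left(-29830 + 48875\right) \left(s{\left(44,-192 \right)} + P{\left(28 \right)}\right) = \left(-29830 + 48875\right) \left(- \frac{1}{221} + 0\right) = 19045 \left(- \frac{1}{221}\right) = - \frac{1465}{17}$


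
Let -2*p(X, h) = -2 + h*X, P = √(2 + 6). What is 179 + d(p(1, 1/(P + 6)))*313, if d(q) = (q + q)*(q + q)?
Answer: 231335/196 + 7825*√2/98 ≈ 1293.2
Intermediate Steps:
P = 2*√2 (P = √8 = 2*√2 ≈ 2.8284)
p(X, h) = 1 - X*h/2 (p(X, h) = -(-2 + h*X)/2 = -(-2 + X*h)/2 = 1 - X*h/2)
d(q) = 4*q² (d(q) = (2*q)*(2*q) = 4*q²)
179 + d(p(1, 1/(P + 6)))*313 = 179 + (4*(1 - ½*1/(2*√2 + 6))²)*313 = 179 + (4*(1 - ½*1/(6 + 2*√2))²)*313 = 179 + (4*(1 - 1/(2*(6 + 2*√2)))²)*313 = 179 + 1252*(1 - 1/(2*(6 + 2*√2)))²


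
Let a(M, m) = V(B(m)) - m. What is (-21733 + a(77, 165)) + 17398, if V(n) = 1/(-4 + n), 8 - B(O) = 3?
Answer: -4499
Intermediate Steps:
B(O) = 5 (B(O) = 8 - 1*3 = 8 - 3 = 5)
a(M, m) = 1 - m (a(M, m) = 1/(-4 + 5) - m = 1/1 - m = 1 - m)
(-21733 + a(77, 165)) + 17398 = (-21733 + (1 - 1*165)) + 17398 = (-21733 + (1 - 165)) + 17398 = (-21733 - 164) + 17398 = -21897 + 17398 = -4499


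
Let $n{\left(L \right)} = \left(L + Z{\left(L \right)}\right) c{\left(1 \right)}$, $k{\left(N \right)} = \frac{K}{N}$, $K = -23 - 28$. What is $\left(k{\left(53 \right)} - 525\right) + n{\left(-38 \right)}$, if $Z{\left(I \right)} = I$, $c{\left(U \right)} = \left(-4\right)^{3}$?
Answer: $\frac{229916}{53} \approx 4338.0$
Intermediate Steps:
$c{\left(U \right)} = -64$
$K = -51$ ($K = -23 - 28 = -51$)
$k{\left(N \right)} = - \frac{51}{N}$
$n{\left(L \right)} = - 128 L$ ($n{\left(L \right)} = \left(L + L\right) \left(-64\right) = 2 L \left(-64\right) = - 128 L$)
$\left(k{\left(53 \right)} - 525\right) + n{\left(-38 \right)} = \left(- \frac{51}{53} - 525\right) - -4864 = \left(\left(-51\right) \frac{1}{53} - 525\right) + 4864 = \left(- \frac{51}{53} - 525\right) + 4864 = - \frac{27876}{53} + 4864 = \frac{229916}{53}$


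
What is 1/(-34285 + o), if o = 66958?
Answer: 1/32673 ≈ 3.0606e-5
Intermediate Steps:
1/(-34285 + o) = 1/(-34285 + 66958) = 1/32673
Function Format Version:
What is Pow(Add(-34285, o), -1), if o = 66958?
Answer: Rational(1, 32673) ≈ 3.0606e-5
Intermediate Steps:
Pow(Add(-34285, o), -1) = Pow(Add(-34285, 66958), -1) = Pow(32673, -1) = Rational(1, 32673)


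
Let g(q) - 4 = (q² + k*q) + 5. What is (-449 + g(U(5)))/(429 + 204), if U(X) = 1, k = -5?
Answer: -148/211 ≈ -0.70142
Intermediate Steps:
g(q) = 9 + q² - 5*q (g(q) = 4 + ((q² - 5*q) + 5) = 4 + (5 + q² - 5*q) = 9 + q² - 5*q)
(-449 + g(U(5)))/(429 + 204) = (-449 + (9 + 1² - 5*1))/(429 + 204) = (-449 + (9 + 1 - 5))/633 = (-449 + 5)*(1/633) = -444*1/633 = -148/211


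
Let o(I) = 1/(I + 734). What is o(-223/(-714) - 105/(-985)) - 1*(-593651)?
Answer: 61325274596605/103301897 ≈ 5.9365e+5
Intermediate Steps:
o(I) = 1/(734 + I)
o(-223/(-714) - 105/(-985)) - 1*(-593651) = 1/(734 + (-223/(-714) - 105/(-985))) - 1*(-593651) = 1/(734 + (-223*(-1/714) - 105*(-1/985))) + 593651 = 1/(734 + (223/714 + 21/197)) + 593651 = 1/(734 + 58925/140658) + 593651 = 1/(103301897/140658) + 593651 = 140658/103301897 + 593651 = 61325274596605/103301897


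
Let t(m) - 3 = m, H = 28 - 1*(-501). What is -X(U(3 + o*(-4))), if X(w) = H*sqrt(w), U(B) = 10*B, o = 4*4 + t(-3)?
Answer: -529*I*sqrt(610) ≈ -13065.0*I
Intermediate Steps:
H = 529 (H = 28 + 501 = 529)
t(m) = 3 + m
o = 16 (o = 4*4 + (3 - 3) = 16 + 0 = 16)
X(w) = 529*sqrt(w)
-X(U(3 + o*(-4))) = -529*sqrt(10*(3 + 16*(-4))) = -529*sqrt(10*(3 - 64)) = -529*sqrt(10*(-61)) = -529*sqrt(-610) = -529*I*sqrt(610)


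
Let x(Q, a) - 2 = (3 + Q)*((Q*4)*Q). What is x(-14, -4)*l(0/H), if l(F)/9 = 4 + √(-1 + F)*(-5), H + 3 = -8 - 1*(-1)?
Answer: -310392 + 387990*I ≈ -3.1039e+5 + 3.8799e+5*I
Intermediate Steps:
x(Q, a) = 2 + 4*Q²*(3 + Q) (x(Q, a) = 2 + (3 + Q)*((Q*4)*Q) = 2 + (3 + Q)*((4*Q)*Q) = 2 + (3 + Q)*(4*Q²) = 2 + 4*Q²*(3 + Q))
H = -10 (H = -3 + (-8 - 1*(-1)) = -3 + (-8 + 1) = -3 - 7 = -10)
l(F) = 36 - 45*√(-1 + F) (l(F) = 9*(4 + √(-1 + F)*(-5)) = 9*(4 - 5*√(-1 + F)) = 36 - 45*√(-1 + F))
x(-14, -4)*l(0/H) = (2 + 4*(-14)³ + 12*(-14)²)*(36 - 45*√(-1 + 0/(-10))) = (2 + 4*(-2744) + 12*196)*(36 - 45*√(-1 + 0*(-⅒))) = (2 - 10976 + 2352)*(36 - 45*√(-1 + 0)) = -8622*(36 - 45*I) = -310392 + 387990*I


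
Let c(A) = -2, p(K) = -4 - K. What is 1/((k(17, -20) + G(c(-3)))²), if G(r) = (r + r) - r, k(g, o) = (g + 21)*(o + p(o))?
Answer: 1/23716 ≈ 4.2166e-5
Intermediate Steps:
k(g, o) = -84 - 4*g (k(g, o) = (g + 21)*(o + (-4 - o)) = (21 + g)*(-4) = -84 - 4*g)
G(r) = r (G(r) = 2*r - r = r)
1/((k(17, -20) + G(c(-3)))²) = 1/(((-84 - 4*17) - 2)²) = 1/(((-84 - 68) - 2)²) = 1/((-152 - 2)²) = 1/((-154)²) = 1/23716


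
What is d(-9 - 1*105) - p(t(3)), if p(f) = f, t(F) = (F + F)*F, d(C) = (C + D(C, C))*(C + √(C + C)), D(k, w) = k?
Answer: 25974 - 456*I*√57 ≈ 25974.0 - 3442.7*I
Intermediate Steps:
d(C) = 2*C*(C + √2*√C) (d(C) = (C + C)*(C + √(C + C)) = (2*C)*(C + √(2*C)) = (2*C)*(C + √2*√C) = 2*C*(C + √2*√C))
t(F) = 2*F² (t(F) = (2*F)*F = 2*F²)
d(-9 - 1*105) - p(t(3)) = (2*(-9 - 1*105)² + 2*√2*(-9 - 1*105)^(3/2)) - 2*3² = (2*(-9 - 105)² + 2*√2*(-9 - 105)^(3/2)) - 2*9 = (2*(-114)² + 2*√2*(-114)^(3/2)) - 1*18 = (2*12996 + 2*√2*(-114*I*√114)) - 18 = (25992 - 456*I*√57) - 18 = 25974 - 456*I*√57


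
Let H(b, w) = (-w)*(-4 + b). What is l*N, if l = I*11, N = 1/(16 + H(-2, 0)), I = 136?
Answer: 187/2 ≈ 93.500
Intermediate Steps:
H(b, w) = -w*(-4 + b)
N = 1/16 (N = 1/(16 + 0*(4 - 1*(-2))) = 1/(16 + 0*(4 + 2)) = 1/(16 + 0*6) = 1/(16 + 0) = 1/16 ≈ 0.062500)
l = 1496 (l = 136*11 = 1496)
l*N = 1496*(1/16) = 187/2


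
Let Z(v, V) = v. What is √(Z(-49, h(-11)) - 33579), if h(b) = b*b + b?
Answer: 2*I*√8407 ≈ 183.38*I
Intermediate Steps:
h(b) = b + b² (h(b) = b² + b = b + b²)
√(Z(-49, h(-11)) - 33579) = √(-49 - 33579) = √(-33628) = 2*I*√8407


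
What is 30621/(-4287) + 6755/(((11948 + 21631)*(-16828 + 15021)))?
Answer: -88477482038/12386827791 ≈ -7.1429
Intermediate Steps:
30621/(-4287) + 6755/(((11948 + 21631)*(-16828 + 15021))) = 30621*(-1/4287) + 6755/((33579*(-1807))) = -10207/1429 + 6755/(-60677253) = -10207/1429 + 6755*(-1/60677253) = -10207/1429 - 965/8668179 = -88477482038/12386827791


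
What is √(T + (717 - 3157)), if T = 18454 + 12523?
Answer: √28537 ≈ 168.93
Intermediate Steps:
T = 30977
√(T + (717 - 3157)) = √(30977 + (717 - 3157)) = √(30977 - 2440) = √28537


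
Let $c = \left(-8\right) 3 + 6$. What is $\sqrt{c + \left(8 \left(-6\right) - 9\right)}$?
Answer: $5 i \sqrt{3} \approx 8.6602 i$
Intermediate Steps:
$c = -18$ ($c = -24 + 6 = -18$)
$\sqrt{c + \left(8 \left(-6\right) - 9\right)} = \sqrt{-18 + \left(8 \left(-6\right) - 9\right)} = \sqrt{-18 - 57} = \sqrt{-75} = 5 i \sqrt{3}$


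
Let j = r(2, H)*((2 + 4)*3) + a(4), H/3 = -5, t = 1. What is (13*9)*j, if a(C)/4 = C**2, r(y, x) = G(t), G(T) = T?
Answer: 9594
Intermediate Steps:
H = -15 (H = 3*(-5) = -15)
r(y, x) = 1
a(C) = 4*C**2
j = 82 (j = 1*((2 + 4)*3) + 4*4**2 = 1*(6*3) + 4*16 = 1*18 + 64 = 18 + 64 = 82)
(13*9)*j = (13*9)*82 = 117*82 = 9594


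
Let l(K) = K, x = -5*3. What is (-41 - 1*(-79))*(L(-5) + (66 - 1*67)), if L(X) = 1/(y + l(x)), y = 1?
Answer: -285/7 ≈ -40.714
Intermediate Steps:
x = -15
L(X) = -1/14 (L(X) = 1/(1 - 15) = 1/(-14) = -1/14)
(-41 - 1*(-79))*(L(-5) + (66 - 1*67)) = (-41 - 1*(-79))*(-1/14 + (66 - 1*67)) = (-41 + 79)*(-1/14 + (66 - 67)) = 38*(-1/14 - 1) = 38*(-15/14) = -285/7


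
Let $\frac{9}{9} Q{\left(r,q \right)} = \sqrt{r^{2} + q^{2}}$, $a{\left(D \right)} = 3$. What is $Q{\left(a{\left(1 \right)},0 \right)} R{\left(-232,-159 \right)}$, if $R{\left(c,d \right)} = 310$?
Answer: $930$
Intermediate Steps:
$Q{\left(r,q \right)} = \sqrt{q^{2} + r^{2}}$ ($Q{\left(r,q \right)} = \sqrt{r^{2} + q^{2}} = \sqrt{q^{2} + r^{2}}$)
$Q{\left(a{\left(1 \right)},0 \right)} R{\left(-232,-159 \right)} = \sqrt{0^{2} + 3^{2}} \cdot 310 = \sqrt{0 + 9} \cdot 310 = \sqrt{9} \cdot 310 = 3 \cdot 310 = 930$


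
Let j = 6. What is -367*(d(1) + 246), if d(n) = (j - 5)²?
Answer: -90649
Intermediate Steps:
d(n) = 1 (d(n) = (6 - 5)² = 1² = 1)
-367*(d(1) + 246) = -367*(1 + 246) = -367*247 = -90649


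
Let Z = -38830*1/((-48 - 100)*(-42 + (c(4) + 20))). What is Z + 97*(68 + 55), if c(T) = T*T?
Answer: 5277949/444 ≈ 11887.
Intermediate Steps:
c(T) = T**2
Z = -19415/444 (Z = -38830*1/((-48 - 100)*(-42 + (4**2 + 20))) = -38830*(-1/(148*(-42 + (16 + 20)))) = -38830*(-1/(148*(-42 + 36))) = -38830/((-6*(-148))) = -38830/888 = -38830*1/888 = -19415/444 ≈ -43.727)
Z + 97*(68 + 55) = -19415/444 + 97*(68 + 55) = -19415/444 + 97*123 = -19415/444 + 11931 = 5277949/444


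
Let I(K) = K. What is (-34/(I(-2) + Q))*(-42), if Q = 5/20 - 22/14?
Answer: -13328/31 ≈ -429.94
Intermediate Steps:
Q = -37/28 (Q = 5*(1/20) - 22*1/14 = ¼ - 11/7 = -37/28 ≈ -1.3214)
(-34/(I(-2) + Q))*(-42) = (-34/(-2 - 37/28))*(-42) = (-34/(-93/28))*(-42) = -28/93*(-34)*(-42) = (952/93)*(-42) = -13328/31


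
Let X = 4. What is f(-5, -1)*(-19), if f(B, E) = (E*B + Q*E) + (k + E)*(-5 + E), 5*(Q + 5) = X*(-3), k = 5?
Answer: 1102/5 ≈ 220.40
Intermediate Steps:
Q = -37/5 (Q = -5 + (4*(-3))/5 = -5 + (⅕)*(-12) = -5 - 12/5 = -37/5 ≈ -7.4000)
f(B, E) = -37*E/5 + B*E + (-5 + E)*(5 + E) (f(B, E) = (E*B - 37*E/5) + (5 + E)*(-5 + E) = (B*E - 37*E/5) + (-5 + E)*(5 + E) = (-37*E/5 + B*E) + (-5 + E)*(5 + E) = -37*E/5 + B*E + (-5 + E)*(5 + E))
f(-5, -1)*(-19) = (-25 + (-1)² - 37/5*(-1) - 5*(-1))*(-19) = (-25 + 1 + 37/5 + 5)*(-19) = -58/5*(-19) = 1102/5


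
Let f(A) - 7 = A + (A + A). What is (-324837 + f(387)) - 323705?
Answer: -647374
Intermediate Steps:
f(A) = 7 + 3*A (f(A) = 7 + (A + (A + A)) = 7 + (A + 2*A) = 7 + 3*A)
(-324837 + f(387)) - 323705 = (-324837 + (7 + 3*387)) - 323705 = (-324837 + (7 + 1161)) - 323705 = (-324837 + 1168) - 323705 = -323669 - 323705 = -647374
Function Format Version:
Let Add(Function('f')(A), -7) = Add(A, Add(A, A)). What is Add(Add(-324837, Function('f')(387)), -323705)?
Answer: -647374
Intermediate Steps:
Function('f')(A) = Add(7, Mul(3, A)) (Function('f')(A) = Add(7, Add(A, Add(A, A))) = Add(7, Add(A, Mul(2, A))) = Add(7, Mul(3, A)))
Add(Add(-324837, Function('f')(387)), -323705) = Add(Add(-324837, Add(7, Mul(3, 387))), -323705) = Add(Add(-324837, Add(7, 1161)), -323705) = Add(Add(-324837, 1168), -323705) = Add(-323669, -323705) = -647374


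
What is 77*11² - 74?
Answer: 9243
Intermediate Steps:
77*11² - 74 = 77*121 - 74 = 9317 - 74 = 9243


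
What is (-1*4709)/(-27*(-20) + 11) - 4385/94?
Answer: -2858781/51794 ≈ -55.195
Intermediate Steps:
(-1*4709)/(-27*(-20) + 11) - 4385/94 = -4709/(540 + 11) - 4385*1/94 = -4709/551 - 4385/94 = -2858781/51794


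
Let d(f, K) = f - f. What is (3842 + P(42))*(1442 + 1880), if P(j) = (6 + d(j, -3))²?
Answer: 12882716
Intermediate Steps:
d(f, K) = 0
P(j) = 36 (P(j) = (6 + 0)² = 6² = 36)
(3842 + P(42))*(1442 + 1880) = (3842 + 36)*(1442 + 1880) = 3878*3322 = 12882716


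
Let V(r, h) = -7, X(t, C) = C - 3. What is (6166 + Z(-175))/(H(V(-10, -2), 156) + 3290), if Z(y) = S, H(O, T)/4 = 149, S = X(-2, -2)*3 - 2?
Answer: 6149/3886 ≈ 1.5823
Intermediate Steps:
X(t, C) = -3 + C
S = -17 (S = (-3 - 2)*3 - 2 = -5*3 - 2 = -15 - 2 = -17)
H(O, T) = 596 (H(O, T) = 4*149 = 596)
Z(y) = -17
(6166 + Z(-175))/(H(V(-10, -2), 156) + 3290) = (6166 - 17)/(596 + 3290) = 6149/3886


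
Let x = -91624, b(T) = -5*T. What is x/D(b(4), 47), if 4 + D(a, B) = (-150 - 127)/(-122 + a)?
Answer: 13010608/291 ≈ 44710.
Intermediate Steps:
D(a, B) = -4 - 277/(-122 + a) (D(a, B) = -4 + (-150 - 127)/(-122 + a) = -4 - 277/(-122 + a))
x/D(b(4), 47) = -91624*(-122 - 5*4)/(211 - (-20)*4) = -91624*(-122 - 20)/(211 - 4*(-20)) = -91624*(-142/(211 + 80)) = -91624/((-1/142*291)) = -91624/(-291/142) = -91624*(-142/291) = 13010608/291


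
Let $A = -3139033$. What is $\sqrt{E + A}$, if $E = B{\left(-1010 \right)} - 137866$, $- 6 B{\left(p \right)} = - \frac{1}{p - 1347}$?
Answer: $\frac{i \sqrt{655367229829578}}{14142} \approx 1810.2 i$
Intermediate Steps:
$B{\left(p \right)} = \frac{1}{6 \left(-1347 + p\right)}$ ($B{\left(p \right)} = - \frac{\left(-1\right) \frac{1}{p - 1347}}{6} = - \frac{\left(-1\right) \frac{1}{-1347 + p}}{6} = \frac{1}{6 \left(-1347 + p\right)}$)
$E = - \frac{1949700973}{14142}$ ($E = \frac{1}{6 \left(-1347 - 1010\right)} - 137866 = \frac{1}{6 \left(-2357\right)} - 137866 = \frac{1}{6} \left(- \frac{1}{2357}\right) - 137866 = - \frac{1}{14142} - 137866 = - \frac{1949700973}{14142} \approx -1.3787 \cdot 10^{5}$)
$\sqrt{E + A} = \sqrt{- \frac{1949700973}{14142} - 3139033} = \sqrt{- \frac{46341905659}{14142}} = \frac{i \sqrt{655367229829578}}{14142}$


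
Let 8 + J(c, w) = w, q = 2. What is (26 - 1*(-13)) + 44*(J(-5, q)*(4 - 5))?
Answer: 303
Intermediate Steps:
J(c, w) = -8 + w
(26 - 1*(-13)) + 44*(J(-5, q)*(4 - 5)) = (26 - 1*(-13)) + 44*((-8 + 2)*(4 - 5)) = (26 + 13) + 44*(-6*(-1)) = 39 + 44*6 = 39 + 264 = 303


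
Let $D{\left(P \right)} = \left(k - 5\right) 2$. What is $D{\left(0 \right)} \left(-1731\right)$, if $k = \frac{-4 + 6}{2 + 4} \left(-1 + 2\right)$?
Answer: $16156$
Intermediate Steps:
$k = \frac{1}{3}$ ($k = \frac{2}{6} \cdot 1 = 2 \cdot \frac{1}{6} \cdot 1 = \frac{1}{3} \cdot 1 = \frac{1}{3} \approx 0.33333$)
$D{\left(P \right)} = - \frac{28}{3}$ ($D{\left(P \right)} = \left(\frac{1}{3} - 5\right) 2 = \left(- \frac{14}{3}\right) 2 = - \frac{28}{3}$)
$D{\left(0 \right)} \left(-1731\right) = \left(- \frac{28}{3}\right) \left(-1731\right) = 16156$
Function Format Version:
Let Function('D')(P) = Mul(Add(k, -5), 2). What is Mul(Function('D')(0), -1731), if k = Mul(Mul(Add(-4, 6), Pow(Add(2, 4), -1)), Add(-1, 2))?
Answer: 16156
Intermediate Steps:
k = Rational(1, 3) (k = Mul(Mul(2, Pow(6, -1)), 1) = Mul(Mul(2, Rational(1, 6)), 1) = Mul(Rational(1, 3), 1) = Rational(1, 3) ≈ 0.33333)
Function('D')(P) = Rational(-28, 3) (Function('D')(P) = Mul(Add(Rational(1, 3), -5), 2) = Mul(Rational(-14, 3), 2) = Rational(-28, 3))
Mul(Function('D')(0), -1731) = Mul(Rational(-28, 3), -1731) = 16156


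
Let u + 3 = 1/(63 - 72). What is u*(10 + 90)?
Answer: -2800/9 ≈ -311.11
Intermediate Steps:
u = -28/9 (u = -3 + 1/(63 - 72) = -3 + 1/(-9) = -3 - ⅑ = -28/9 ≈ -3.1111)
u*(10 + 90) = -28*(10 + 90)/9 = -28/9*100 = -2800/9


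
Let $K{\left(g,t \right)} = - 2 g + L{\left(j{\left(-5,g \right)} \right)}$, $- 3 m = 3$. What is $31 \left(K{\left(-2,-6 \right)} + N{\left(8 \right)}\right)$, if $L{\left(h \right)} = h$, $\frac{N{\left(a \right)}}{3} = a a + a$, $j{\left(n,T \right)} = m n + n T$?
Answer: $7285$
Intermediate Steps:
$m = -1$ ($m = \left(- \frac{1}{3}\right) 3 = -1$)
$j{\left(n,T \right)} = - n + T n$ ($j{\left(n,T \right)} = - n + n T = - n + T n$)
$N{\left(a \right)} = 3 a + 3 a^{2}$ ($N{\left(a \right)} = 3 \left(a a + a\right) = 3 \left(a^{2} + a\right) = 3 \left(a + a^{2}\right) = 3 a + 3 a^{2}$)
$K{\left(g,t \right)} = 5 - 7 g$ ($K{\left(g,t \right)} = - 2 g - 5 \left(-1 + g\right) = - 2 g - \left(-5 + 5 g\right) = 5 - 7 g$)
$31 \left(K{\left(-2,-6 \right)} + N{\left(8 \right)}\right) = 31 \left(\left(5 - -14\right) + 3 \cdot 8 \left(1 + 8\right)\right) = 31 \left(\left(5 + 14\right) + 3 \cdot 8 \cdot 9\right) = 31 \left(19 + 216\right) = 31 \cdot 235 = 7285$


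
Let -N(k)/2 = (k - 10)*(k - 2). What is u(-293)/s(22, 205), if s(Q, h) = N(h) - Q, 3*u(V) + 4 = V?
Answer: 99/79192 ≈ 0.0012501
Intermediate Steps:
N(k) = -2*(-10 + k)*(-2 + k) (N(k) = -2*(k - 10)*(k - 2) = -2*(-10 + k)*(-2 + k))
u(V) = -4/3 + V/3
s(Q, h) = -40 - Q - 2*h² + 24*h (s(Q, h) = (-40 - 2*h² + 24*h) - Q = -40 - Q - 2*h² + 24*h)
u(-293)/s(22, 205) = (-4/3 + (⅓)*(-293))/(-40 - 1*22 - 2*205² + 24*205) = (-4/3 - 293/3)/(-40 - 22 - 2*42025 + 4920) = -99/(-40 - 22 - 84050 + 4920) = -99/(-79192) = -99*(-1/79192) = 99/79192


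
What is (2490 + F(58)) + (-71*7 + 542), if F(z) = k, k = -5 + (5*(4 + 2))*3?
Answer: 2620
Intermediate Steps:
k = 85 (k = -5 + (5*6)*3 = -5 + 30*3 = -5 + 90 = 85)
F(z) = 85
(2490 + F(58)) + (-71*7 + 542) = (2490 + 85) + (-71*7 + 542) = 2575 + (-497 + 542) = 2575 + 45 = 2620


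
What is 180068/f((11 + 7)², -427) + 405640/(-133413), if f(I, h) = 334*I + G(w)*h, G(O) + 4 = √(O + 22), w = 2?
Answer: -282367431725198/201435450477555 + 19222259*√6/1509863735 ≈ -1.3706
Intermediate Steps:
G(O) = -4 + √(22 + O) (G(O) = -4 + √(O + 22) = -4 + √(22 + O))
f(I, h) = 334*I + h*(-4 + 2*√6) (f(I, h) = 334*I + (-4 + √(22 + 2))*h = 334*I + (-4 + √24)*h = 334*I + (-4 + 2*√6)*h = 334*I + h*(-4 + 2*√6))
180068/f((11 + 7)², -427) + 405640/(-133413) = 180068/(334*(11 + 7)² - 2*(-427)*(2 - √6)) + 405640/(-133413) = 180068/(334*18² + (1708 - 854*√6)) + 405640*(-1/133413) = 180068/(334*324 + (1708 - 854*√6)) - 405640/133413 = 180068/(108216 + (1708 - 854*√6)) - 405640/133413 = 180068/(109924 - 854*√6) - 405640/133413 = -405640/133413 + 180068/(109924 - 854*√6)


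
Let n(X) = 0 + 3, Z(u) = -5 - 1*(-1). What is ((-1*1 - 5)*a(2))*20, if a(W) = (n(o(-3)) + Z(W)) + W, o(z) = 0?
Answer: -120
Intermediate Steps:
Z(u) = -4 (Z(u) = -5 + 1 = -4)
n(X) = 3
a(W) = -1 + W (a(W) = (3 - 4) + W = -1 + W)
((-1*1 - 5)*a(2))*20 = ((-1*1 - 5)*(-1 + 2))*20 = ((-1 - 5)*1)*20 = -6*1*20 = -6*20 = -120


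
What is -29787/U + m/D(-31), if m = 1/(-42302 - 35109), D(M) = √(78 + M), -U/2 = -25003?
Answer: -29787/50006 - √47/3638317 ≈ -0.59567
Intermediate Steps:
U = 50006 (U = -2*(-25003) = 50006)
m = -1/77411 (m = 1/(-77411) = -1/77411 ≈ -1.2918e-5)
-29787/U + m/D(-31) = -29787/50006 - 1/(77411*√(78 - 31)) = -29787*1/50006 - √47/47/77411 = -29787/50006 - √47/3638317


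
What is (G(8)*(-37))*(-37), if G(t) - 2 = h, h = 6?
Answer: 10952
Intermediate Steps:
G(t) = 8 (G(t) = 2 + 6 = 8)
(G(8)*(-37))*(-37) = (8*(-37))*(-37) = -296*(-37) = 10952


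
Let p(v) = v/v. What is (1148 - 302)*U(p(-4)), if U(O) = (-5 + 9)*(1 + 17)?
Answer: 60912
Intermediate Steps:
p(v) = 1
U(O) = 72 (U(O) = 4*18 = 72)
(1148 - 302)*U(p(-4)) = (1148 - 302)*72 = 846*72 = 60912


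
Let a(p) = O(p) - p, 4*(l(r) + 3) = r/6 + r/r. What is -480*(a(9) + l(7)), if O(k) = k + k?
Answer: -3140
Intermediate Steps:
O(k) = 2*k
l(r) = -11/4 + r/24 (l(r) = -3 + (r/6 + r/r)/4 = -3 + (r*(⅙) + 1)/4 = -3 + (r/6 + 1)/4 = -3 + (1 + r/6)/4 = -3 + (¼ + r/24) = -11/4 + r/24)
a(p) = p (a(p) = 2*p - p = p)
-480*(a(9) + l(7)) = -480*(9 + (-11/4 + (1/24)*7)) = -480*(9 + (-11/4 + 7/24)) = -480*(9 - 59/24) = -480*157/24 = -3140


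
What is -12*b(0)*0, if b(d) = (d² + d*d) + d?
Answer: 0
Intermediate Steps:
b(d) = d + 2*d² (b(d) = (d² + d²) + d = 2*d² + d = d + 2*d²)
-12*b(0)*0 = -0*(1 + 2*0)*0 = -0*(1 + 0)*0 = -0*0 = -12*0*0 = 0*0 = 0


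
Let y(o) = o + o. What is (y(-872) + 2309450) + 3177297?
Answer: 5485003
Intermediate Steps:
y(o) = 2*o
(y(-872) + 2309450) + 3177297 = (2*(-872) + 2309450) + 3177297 = (-1744 + 2309450) + 3177297 = 2307706 + 3177297 = 5485003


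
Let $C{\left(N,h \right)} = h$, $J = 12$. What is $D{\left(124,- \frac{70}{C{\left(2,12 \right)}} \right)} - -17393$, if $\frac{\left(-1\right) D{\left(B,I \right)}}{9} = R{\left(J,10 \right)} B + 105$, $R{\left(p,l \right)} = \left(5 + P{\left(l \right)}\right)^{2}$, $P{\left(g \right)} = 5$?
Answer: $-95152$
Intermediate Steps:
$R{\left(p,l \right)} = 100$ ($R{\left(p,l \right)} = \left(5 + 5\right)^{2} = 10^{2} = 100$)
$D{\left(B,I \right)} = -945 - 900 B$ ($D{\left(B,I \right)} = - 9 \left(100 B + 105\right) = - 9 \left(105 + 100 B\right) = -945 - 900 B$)
$D{\left(124,- \frac{70}{C{\left(2,12 \right)}} \right)} - -17393 = \left(-945 - 111600\right) - -17393 = \left(-945 - 111600\right) + 17393 = -112545 + 17393 = -95152$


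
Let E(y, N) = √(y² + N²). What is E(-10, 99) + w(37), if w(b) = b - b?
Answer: √9901 ≈ 99.504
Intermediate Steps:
E(y, N) = √(N² + y²)
w(b) = 0
E(-10, 99) + w(37) = √(99² + (-10)²) + 0 = √(9801 + 100) + 0 = √9901 + 0 = √9901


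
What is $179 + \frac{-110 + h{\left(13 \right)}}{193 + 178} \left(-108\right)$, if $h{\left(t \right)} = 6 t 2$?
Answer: $\frac{61441}{371} \approx 165.61$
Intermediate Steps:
$h{\left(t \right)} = 12 t$
$179 + \frac{-110 + h{\left(13 \right)}}{193 + 178} \left(-108\right) = 179 + \frac{-110 + 12 \cdot 13}{193 + 178} \left(-108\right) = 179 + \frac{-110 + 156}{371} \left(-108\right) = 179 + 46 \cdot \frac{1}{371} \left(-108\right) = 179 + \frac{46}{371} \left(-108\right) = 179 - \frac{4968}{371} = \frac{61441}{371}$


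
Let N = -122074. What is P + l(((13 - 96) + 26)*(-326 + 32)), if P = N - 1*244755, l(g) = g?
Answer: -350071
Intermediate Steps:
P = -366829 (P = -122074 - 1*244755 = -122074 - 244755 = -366829)
P + l(((13 - 96) + 26)*(-326 + 32)) = -366829 + ((13 - 96) + 26)*(-326 + 32) = -366829 + (-83 + 26)*(-294) = -366829 - 57*(-294) = -366829 + 16758 = -350071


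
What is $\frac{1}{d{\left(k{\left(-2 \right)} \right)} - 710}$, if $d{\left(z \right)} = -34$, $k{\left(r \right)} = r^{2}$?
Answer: $- \frac{1}{744} \approx -0.0013441$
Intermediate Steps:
$\frac{1}{d{\left(k{\left(-2 \right)} \right)} - 710} = \frac{1}{-34 - 710} = \frac{1}{-744} = - \frac{1}{744}$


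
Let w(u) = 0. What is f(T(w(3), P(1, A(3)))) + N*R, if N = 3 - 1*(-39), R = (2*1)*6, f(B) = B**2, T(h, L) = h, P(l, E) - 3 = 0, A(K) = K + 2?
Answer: 504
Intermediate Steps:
A(K) = 2 + K
P(l, E) = 3 (P(l, E) = 3 + 0 = 3)
R = 12 (R = 2*6 = 12)
N = 42 (N = 3 + 39 = 42)
f(T(w(3), P(1, A(3)))) + N*R = 0**2 + 42*12 = 0 + 504 = 504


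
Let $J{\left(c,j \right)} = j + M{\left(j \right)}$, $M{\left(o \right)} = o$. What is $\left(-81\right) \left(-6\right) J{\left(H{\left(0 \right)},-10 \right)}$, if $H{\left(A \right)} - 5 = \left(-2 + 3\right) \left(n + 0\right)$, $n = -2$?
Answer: $-9720$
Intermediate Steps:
$H{\left(A \right)} = 3$ ($H{\left(A \right)} = 5 + \left(-2 + 3\right) \left(-2 + 0\right) = 5 + 1 \left(-2\right) = 5 - 2 = 3$)
$J{\left(c,j \right)} = 2 j$ ($J{\left(c,j \right)} = j + j = 2 j$)
$\left(-81\right) \left(-6\right) J{\left(H{\left(0 \right)},-10 \right)} = \left(-81\right) \left(-6\right) 2 \left(-10\right) = 486 \left(-20\right) = -9720$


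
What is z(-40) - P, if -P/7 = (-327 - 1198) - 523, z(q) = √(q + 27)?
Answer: -14336 + I*√13 ≈ -14336.0 + 3.6056*I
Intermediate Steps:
z(q) = √(27 + q)
P = 14336 (P = -7*((-327 - 1198) - 523) = -7*(-1525 - 523) = -7*(-2048) = 14336)
z(-40) - P = √(27 - 40) - 1*14336 = √(-13) - 14336 = I*√13 - 14336 = -14336 + I*√13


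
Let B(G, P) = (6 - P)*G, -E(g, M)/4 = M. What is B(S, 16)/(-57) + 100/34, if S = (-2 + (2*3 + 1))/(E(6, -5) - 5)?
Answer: 8720/2907 ≈ 2.9997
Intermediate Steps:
E(g, M) = -4*M
S = ⅓ (S = (-2 + (2*3 + 1))/(-4*(-5) - 5) = (-2 + (6 + 1))/(20 - 5) = (-2 + 7)/15 = 5*(1/15) = ⅓ ≈ 0.33333)
B(G, P) = G*(6 - P)
B(S, 16)/(-57) + 100/34 = ((6 - 1*16)/3)/(-57) + 100/34 = ((6 - 16)/3)*(-1/57) + 100*(1/34) = ((⅓)*(-10))*(-1/57) + 50/17 = -10/3*(-1/57) + 50/17 = 10/171 + 50/17 = 8720/2907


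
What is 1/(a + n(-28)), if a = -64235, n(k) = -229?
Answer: -1/64464 ≈ -1.5513e-5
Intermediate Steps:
1/(a + n(-28)) = 1/(-64235 - 229) = 1/(-64464) = -1/64464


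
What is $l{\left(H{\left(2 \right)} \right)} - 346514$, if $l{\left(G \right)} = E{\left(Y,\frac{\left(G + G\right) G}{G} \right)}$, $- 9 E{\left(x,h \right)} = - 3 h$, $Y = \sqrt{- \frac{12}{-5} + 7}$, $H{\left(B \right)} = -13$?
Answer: $- \frac{1039568}{3} \approx -3.4652 \cdot 10^{5}$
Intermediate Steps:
$Y = \frac{\sqrt{235}}{5}$ ($Y = \sqrt{\left(-12\right) \left(- \frac{1}{5}\right) + 7} = \sqrt{\frac{12}{5} + 7} = \sqrt{\frac{47}{5}} = \frac{\sqrt{235}}{5} \approx 3.0659$)
$E{\left(x,h \right)} = \frac{h}{3}$ ($E{\left(x,h \right)} = - \frac{\left(-3\right) h}{9} = \frac{h}{3}$)
$l{\left(G \right)} = \frac{2 G}{3}$ ($l{\left(G \right)} = \frac{\left(G + G\right) G \frac{1}{G}}{3} = \frac{2 G G \frac{1}{G}}{3} = \frac{2 G^{2} \frac{1}{G}}{3} = \frac{2 G}{3}$)
$l{\left(H{\left(2 \right)} \right)} - 346514 = \frac{2}{3} \left(-13\right) - 346514 = - \frac{26}{3} - 346514 = - \frac{1039568}{3}$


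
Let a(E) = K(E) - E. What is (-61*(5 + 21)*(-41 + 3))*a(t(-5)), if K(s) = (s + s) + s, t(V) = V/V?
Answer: 120536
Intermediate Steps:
t(V) = 1
K(s) = 3*s (K(s) = 2*s + s = 3*s)
a(E) = 2*E (a(E) = 3*E - E = 2*E)
(-61*(5 + 21)*(-41 + 3))*a(t(-5)) = (-61*(5 + 21)*(-41 + 3))*(2*1) = -1586*(-38)*2 = -61*(-988)*2 = 60268*2 = 120536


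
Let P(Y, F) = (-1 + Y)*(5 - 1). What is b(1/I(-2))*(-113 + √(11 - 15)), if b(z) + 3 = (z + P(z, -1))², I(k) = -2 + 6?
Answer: -8249/16 + 73*I/8 ≈ -515.56 + 9.125*I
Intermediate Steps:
I(k) = 4
P(Y, F) = -4 + 4*Y (P(Y, F) = (-1 + Y)*4 = -4 + 4*Y)
b(z) = -3 + (-4 + 5*z)² (b(z) = -3 + (z + (-4 + 4*z))² = -3 + (-4 + 5*z)²)
b(1/I(-2))*(-113 + √(11 - 15)) = (-3 + (-4 + 5/4)²)*(-113 + √(11 - 15)) = (-3 + (-4 + 5*(¼))²)*(-113 + √(-4)) = (-3 + (-4 + 5/4)²)*(-113 + 2*I) = (-3 + (-11/4)²)*(-113 + 2*I) = (-3 + 121/16)*(-113 + 2*I) = 73*(-113 + 2*I)/16 = -8249/16 + 73*I/8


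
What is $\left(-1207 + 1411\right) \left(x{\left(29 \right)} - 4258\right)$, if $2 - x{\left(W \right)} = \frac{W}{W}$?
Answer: $-868428$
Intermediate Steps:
$x{\left(W \right)} = 1$ ($x{\left(W \right)} = 2 - \frac{W}{W} = 2 - 1 = 1$)
$\left(-1207 + 1411\right) \left(x{\left(29 \right)} - 4258\right) = \left(-1207 + 1411\right) \left(1 - 4258\right) = 204 \left(-4257\right) = -868428$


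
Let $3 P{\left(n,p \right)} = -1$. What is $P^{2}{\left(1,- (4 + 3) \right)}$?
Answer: $\frac{1}{9} \approx 0.11111$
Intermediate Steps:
$P{\left(n,p \right)} = - \frac{1}{3}$ ($P{\left(n,p \right)} = \frac{1}{3} \left(-1\right) = - \frac{1}{3}$)
$P^{2}{\left(1,- (4 + 3) \right)} = \left(- \frac{1}{3}\right)^{2} = \frac{1}{9}$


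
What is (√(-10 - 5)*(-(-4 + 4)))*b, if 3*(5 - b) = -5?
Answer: 0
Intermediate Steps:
b = 20/3 (b = 5 - ⅓*(-5) = 5 + 5/3 = 20/3 ≈ 6.6667)
(√(-10 - 5)*(-(-4 + 4)))*b = (√(-10 - 5)*(-(-4 + 4)))*(20/3) = (√(-15)*(-1*0))*(20/3) = ((I*√15)*0)*(20/3) = 0*(20/3) = 0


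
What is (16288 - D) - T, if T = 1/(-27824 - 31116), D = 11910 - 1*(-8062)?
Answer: -217134959/58940 ≈ -3684.0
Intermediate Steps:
D = 19972 (D = 11910 + 8062 = 19972)
T = -1/58940 (T = 1/(-58940) = -1/58940 ≈ -1.6966e-5)
(16288 - D) - T = (16288 - 1*19972) - 1*(-1/58940) = (16288 - 19972) + 1/58940 = -3684 + 1/58940 = -217134959/58940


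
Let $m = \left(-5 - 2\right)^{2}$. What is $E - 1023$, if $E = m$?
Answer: $-974$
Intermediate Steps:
$m = 49$ ($m = \left(-7\right)^{2} = 49$)
$E = 49$
$E - 1023 = 49 - 1023 = -974$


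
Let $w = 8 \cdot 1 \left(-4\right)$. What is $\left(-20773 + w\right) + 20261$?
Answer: $-544$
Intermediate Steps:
$w = -32$ ($w = 8 \left(-4\right) = -32$)
$\left(-20773 + w\right) + 20261 = \left(-20773 - 32\right) + 20261 = -20805 + 20261 = -544$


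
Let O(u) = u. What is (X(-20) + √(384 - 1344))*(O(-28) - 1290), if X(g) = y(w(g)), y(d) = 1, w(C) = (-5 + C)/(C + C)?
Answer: -1318 - 10544*I*√15 ≈ -1318.0 - 40837.0*I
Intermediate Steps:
w(C) = (-5 + C)/(2*C) (w(C) = (-5 + C)/((2*C)) = (-5 + C)*(1/(2*C)) = (-5 + C)/(2*C))
X(g) = 1
(X(-20) + √(384 - 1344))*(O(-28) - 1290) = (1 + √(384 - 1344))*(-28 - 1290) = (1 + √(-960))*(-1318) = (1 + 8*I*√15)*(-1318) = -1318 - 10544*I*√15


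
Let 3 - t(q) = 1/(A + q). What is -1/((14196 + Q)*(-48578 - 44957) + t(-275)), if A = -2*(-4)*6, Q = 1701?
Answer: 227/337532177483 ≈ 6.7253e-10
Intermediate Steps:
A = 48 (A = 8*6 = 48)
t(q) = 3 - 1/(48 + q)
-1/((14196 + Q)*(-48578 - 44957) + t(-275)) = -1/((14196 + 1701)*(-48578 - 44957) + (143 + 3*(-275))/(48 - 275)) = -1/(15897*(-93535) + (143 - 825)/(-227)) = -1/(-1486925895 - 1/227*(-682)) = -1/(-1486925895 + 682/227) = -1/(-337532177483/227) = -1*(-227/337532177483) = 227/337532177483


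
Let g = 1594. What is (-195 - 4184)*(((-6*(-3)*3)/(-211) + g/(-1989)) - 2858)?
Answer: 5254302204038/419679 ≈ 1.2520e+7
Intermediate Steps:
(-195 - 4184)*(((-6*(-3)*3)/(-211) + g/(-1989)) - 2858) = (-195 - 4184)*(((-6*(-3)*3)/(-211) + 1594/(-1989)) - 2858) = -4379*(((18*3)*(-1/211) + 1594*(-1/1989)) - 2858) = -4379*((54*(-1/211) - 1594/1989) - 2858) = -4379*((-54/211 - 1594/1989) - 2858) = -4379*(-443740/419679 - 2858) = -4379*(-1199886322/419679) = 5254302204038/419679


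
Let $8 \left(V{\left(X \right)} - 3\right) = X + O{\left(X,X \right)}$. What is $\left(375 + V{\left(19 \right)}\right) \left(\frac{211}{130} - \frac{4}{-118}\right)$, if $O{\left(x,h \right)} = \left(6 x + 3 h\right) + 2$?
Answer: $\frac{2554509}{3835} \approx 666.1$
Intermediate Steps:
$O{\left(x,h \right)} = 2 + 3 h + 6 x$ ($O{\left(x,h \right)} = \left(3 h + 6 x\right) + 2 = 2 + 3 h + 6 x$)
$V{\left(X \right)} = \frac{13}{4} + \frac{5 X}{4}$ ($V{\left(X \right)} = 3 + \frac{X + \left(2 + 3 X + 6 X\right)}{8} = 3 + \frac{X + \left(2 + 9 X\right)}{8} = 3 + \frac{2 + 10 X}{8} = 3 + \left(\frac{1}{4} + \frac{5 X}{4}\right) = \frac{13}{4} + \frac{5 X}{4}$)
$\left(375 + V{\left(19 \right)}\right) \left(\frac{211}{130} - \frac{4}{-118}\right) = \left(375 + \left(\frac{13}{4} + \frac{5}{4} \cdot 19\right)\right) \left(\frac{211}{130} - \frac{4}{-118}\right) = \left(375 + \left(\frac{13}{4} + \frac{95}{4}\right)\right) \left(211 \cdot \frac{1}{130} - - \frac{2}{59}\right) = \left(375 + 27\right) \left(\frac{211}{130} + \frac{2}{59}\right) = 402 \cdot \frac{12709}{7670} = \frac{2554509}{3835}$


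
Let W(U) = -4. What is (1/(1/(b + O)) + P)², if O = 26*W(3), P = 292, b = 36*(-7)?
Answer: 4096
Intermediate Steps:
b = -252
O = -104 (O = 26*(-4) = -104)
(1/(1/(b + O)) + P)² = (1/(1/(-252 - 104)) + 292)² = (1/(1/(-356)) + 292)² = (1/(-1/356) + 292)² = (-356 + 292)² = (-64)² = 4096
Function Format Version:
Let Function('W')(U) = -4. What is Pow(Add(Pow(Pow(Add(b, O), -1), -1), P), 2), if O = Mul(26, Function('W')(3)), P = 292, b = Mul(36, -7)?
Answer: 4096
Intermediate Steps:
b = -252
O = -104 (O = Mul(26, -4) = -104)
Pow(Add(Pow(Pow(Add(b, O), -1), -1), P), 2) = Pow(Add(Pow(Pow(Add(-252, -104), -1), -1), 292), 2) = Pow(Add(Pow(Pow(-356, -1), -1), 292), 2) = Pow(Add(Pow(Rational(-1, 356), -1), 292), 2) = Pow(Add(-356, 292), 2) = Pow(-64, 2) = 4096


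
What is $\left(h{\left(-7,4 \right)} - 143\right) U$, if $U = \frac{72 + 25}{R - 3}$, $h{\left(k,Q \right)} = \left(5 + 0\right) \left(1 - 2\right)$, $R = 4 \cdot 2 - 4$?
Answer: $-14356$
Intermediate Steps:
$R = 4$ ($R = 8 - 4 = 4$)
$h{\left(k,Q \right)} = -5$ ($h{\left(k,Q \right)} = 5 \left(-1\right) = -5$)
$U = 97$ ($U = \frac{72 + 25}{4 - 3} = \frac{97}{1} = 97 \cdot 1 = 97$)
$\left(h{\left(-7,4 \right)} - 143\right) U = \left(-5 - 143\right) 97 = \left(-148\right) 97 = -14356$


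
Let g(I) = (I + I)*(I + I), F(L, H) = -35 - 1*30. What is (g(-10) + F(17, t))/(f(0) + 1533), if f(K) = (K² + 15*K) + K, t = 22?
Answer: 335/1533 ≈ 0.21853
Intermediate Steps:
F(L, H) = -65 (F(L, H) = -35 - 30 = -65)
f(K) = K² + 16*K
g(I) = 4*I² (g(I) = (2*I)*(2*I) = 4*I²)
(g(-10) + F(17, t))/(f(0) + 1533) = (4*(-10)² - 65)/(0*(16 + 0) + 1533) = (4*100 - 65)/(0*16 + 1533) = (400 - 65)/(0 + 1533) = 335/1533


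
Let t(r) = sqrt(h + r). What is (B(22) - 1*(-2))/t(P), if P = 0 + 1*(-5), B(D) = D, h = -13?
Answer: -4*I*sqrt(2) ≈ -5.6569*I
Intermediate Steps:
P = -5 (P = 0 - 5 = -5)
t(r) = sqrt(-13 + r)
(B(22) - 1*(-2))/t(P) = (22 - 1*(-2))/(sqrt(-13 - 5)) = (22 + 2)/(sqrt(-18)) = 24/((3*I*sqrt(2))) = 24*(-I*sqrt(2)/6) = -4*I*sqrt(2)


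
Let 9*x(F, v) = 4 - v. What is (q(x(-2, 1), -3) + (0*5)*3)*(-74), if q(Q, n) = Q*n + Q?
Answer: 148/3 ≈ 49.333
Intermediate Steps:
x(F, v) = 4/9 - v/9 (x(F, v) = (4 - v)/9 = 4/9 - v/9)
q(Q, n) = Q + Q*n
(q(x(-2, 1), -3) + (0*5)*3)*(-74) = ((4/9 - ⅑*1)*(1 - 3) + (0*5)*3)*(-74) = ((4/9 - ⅑)*(-2) + 0*3)*(-74) = ((⅓)*(-2) + 0)*(-74) = (-⅔ + 0)*(-74) = -⅔*(-74) = 148/3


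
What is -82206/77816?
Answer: -41103/38908 ≈ -1.0564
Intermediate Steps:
-82206/77816 = -1*41103/38908 = -41103/38908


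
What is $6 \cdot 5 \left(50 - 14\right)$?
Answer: $1080$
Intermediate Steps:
$6 \cdot 5 \left(50 - 14\right) = 30 \cdot 36 = 1080$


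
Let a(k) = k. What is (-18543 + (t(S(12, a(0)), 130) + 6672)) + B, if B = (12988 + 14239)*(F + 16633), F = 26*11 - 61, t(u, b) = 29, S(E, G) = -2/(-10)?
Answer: 458980924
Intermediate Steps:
S(E, G) = ⅕ (S(E, G) = -2*(-⅒) = ⅕)
F = 225 (F = 286 - 61 = 225)
B = 458992766 (B = (12988 + 14239)*(225 + 16633) = 27227*16858 = 458992766)
(-18543 + (t(S(12, a(0)), 130) + 6672)) + B = (-18543 + (29 + 6672)) + 458992766 = (-18543 + 6701) + 458992766 = -11842 + 458992766 = 458980924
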